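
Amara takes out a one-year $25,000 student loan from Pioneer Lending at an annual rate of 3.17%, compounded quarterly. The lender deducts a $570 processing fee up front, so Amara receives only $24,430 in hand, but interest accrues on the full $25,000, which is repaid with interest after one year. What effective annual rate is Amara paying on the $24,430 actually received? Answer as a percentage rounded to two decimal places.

5.62%

Amount owed after one year: 25,000 × (1 + 0.0317/4)^4 = 25,000 × 1.032079 = $25,801.97.
Effective rate on net proceeds: 25,801.97 / 24,430 − 1 = 0.056159 = 5.62%.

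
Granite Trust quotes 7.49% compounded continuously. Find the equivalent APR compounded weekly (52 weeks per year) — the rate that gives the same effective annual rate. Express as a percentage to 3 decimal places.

EAR under continuous compounding: e^0.0749 − 1 = 0.077776.
Solve (1 + r/52)^52 = 1.077776: r/52 = 1.077776^(1/52) − 1 = 0.001441, so r = 0.074954 = 7.495%.

7.495%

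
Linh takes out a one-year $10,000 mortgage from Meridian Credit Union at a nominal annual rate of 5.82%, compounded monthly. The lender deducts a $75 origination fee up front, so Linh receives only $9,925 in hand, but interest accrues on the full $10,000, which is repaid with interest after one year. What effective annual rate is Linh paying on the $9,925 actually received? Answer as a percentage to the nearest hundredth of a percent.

6.78%

Amount owed after one year: 10,000 × (1 + 0.0582/12)^12 = 10,000 × 1.059778 = $10,597.78.
Effective rate on net proceeds: 10,597.78 / 9,925 − 1 = 0.067786 = 6.78%.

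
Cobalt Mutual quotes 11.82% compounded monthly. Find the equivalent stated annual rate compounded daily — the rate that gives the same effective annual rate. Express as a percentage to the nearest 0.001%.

EAR = (1 + 0.1182/12)^12 − 1 = 0.124818.
Solve (1 + r/365)^365 = 1.124818: r/365 = 1.124818^(1/365) − 1 = 0.000322, so r = 0.117641 = 11.764%.

11.764%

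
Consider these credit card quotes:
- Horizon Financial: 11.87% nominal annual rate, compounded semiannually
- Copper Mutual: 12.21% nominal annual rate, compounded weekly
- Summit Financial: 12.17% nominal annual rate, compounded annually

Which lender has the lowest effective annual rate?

Horizon Financial: (1 + 0.1187/2)^2 − 1 = 12.222%
Copper Mutual: (1 + 0.1221/52)^52 − 1 = 12.971%
Summit Financial: compounded annually, EAR = 12.170%
The lowest effective annual rate is Summit Financial at 12.170%.

Summit Financial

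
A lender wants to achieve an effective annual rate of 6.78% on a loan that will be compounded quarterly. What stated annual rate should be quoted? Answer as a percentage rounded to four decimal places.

(1 + r/4)^4 − 1 = 0.0678, so 1 + r/4 = 1.0678^(1/4).
r/4 = 0.016535, so r = 0.066141 = 6.6141%.

6.6141%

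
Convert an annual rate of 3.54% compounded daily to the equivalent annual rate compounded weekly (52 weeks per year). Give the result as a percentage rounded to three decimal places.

EAR = (1 + 0.0354/365)^365 − 1 = 0.036032.
Solve (1 + r/52)^52 = 1.036032: r/52 = 1.036032^(1/52) − 1 = 0.000681, so r = 0.035410 = 3.541%.

3.541%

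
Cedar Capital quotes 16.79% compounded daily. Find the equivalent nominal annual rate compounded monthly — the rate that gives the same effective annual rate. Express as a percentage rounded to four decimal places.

16.9041%

EAR = (1 + 0.1679/365)^365 − 1 = 0.182773.
Solve (1 + r/12)^12 = 1.182773: r/12 = 1.182773^(1/12) − 1 = 0.014087, so r = 0.169041 = 16.9041%.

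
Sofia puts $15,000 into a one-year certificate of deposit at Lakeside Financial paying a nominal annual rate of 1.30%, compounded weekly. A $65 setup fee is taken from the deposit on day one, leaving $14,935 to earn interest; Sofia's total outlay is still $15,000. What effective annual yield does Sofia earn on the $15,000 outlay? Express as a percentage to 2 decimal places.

0.87%

Value after one year: 14,935 × (1 + 0.0130/52)^52 = 14,935 × 1.013083 = $15,130.40.
Effective yield on the $15,000 outlay: 15,130.40 / 15,000 − 1 = 0.008693 = 0.87%.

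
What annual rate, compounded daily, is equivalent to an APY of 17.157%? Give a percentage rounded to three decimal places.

(1 + r/365)^365 − 1 = 0.17157, so 1 + r/365 = 1.17157^(1/365).
r/365 = 0.000434, so r = 0.158379 = 15.838%.

15.838%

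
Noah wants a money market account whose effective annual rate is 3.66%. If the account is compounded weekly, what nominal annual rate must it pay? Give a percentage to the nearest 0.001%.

3.596%

(1 + r/52)^52 − 1 = 0.0366, so 1 + r/52 = 1.0366^(1/52).
r/52 = 0.000692, so r = 0.035959 = 3.596%.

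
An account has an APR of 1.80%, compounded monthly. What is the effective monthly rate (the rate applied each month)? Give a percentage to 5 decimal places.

With a nominal annual rate compounded monthly, the periodic rate is the nominal rate divided by 12.
i = 0.0180 / 12 = 0.0015000 = 0.15000%.

0.15000%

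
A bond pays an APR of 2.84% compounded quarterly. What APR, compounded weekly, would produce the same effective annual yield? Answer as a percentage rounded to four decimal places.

EAR = (1 + 0.0284/4)^4 − 1 = 0.028704.
Solve (1 + r/52)^52 = 1.028704: r/52 = 1.028704^(1/52) − 1 = 0.000544, so r = 0.028307 = 2.8307%.

2.8307%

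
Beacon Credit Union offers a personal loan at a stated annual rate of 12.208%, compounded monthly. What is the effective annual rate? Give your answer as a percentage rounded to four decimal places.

12.9148%

EAR = (1 + 0.12208/12)^12 − 1.
= (1 + 0.010173)^12 − 1 = 1.129148 − 1 = 12.9148%.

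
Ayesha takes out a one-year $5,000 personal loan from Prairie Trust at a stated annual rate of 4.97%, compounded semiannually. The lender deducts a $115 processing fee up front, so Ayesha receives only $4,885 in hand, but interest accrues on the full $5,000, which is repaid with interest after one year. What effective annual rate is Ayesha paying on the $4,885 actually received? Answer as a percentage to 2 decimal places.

Amount owed after one year: 5,000 × (1 + 0.0497/2)^2 = 5,000 × 1.050318 = $5,251.59.
Effective rate on net proceeds: 5,251.59 / 4,885 − 1 = 0.075044 = 7.50%.

7.50%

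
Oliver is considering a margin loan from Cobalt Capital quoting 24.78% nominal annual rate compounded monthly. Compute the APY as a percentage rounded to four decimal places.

EAR = (1 + 0.2478/12)^12 − 1.
= (1 + 0.020650)^12 − 1 = 1.277974 − 1 = 27.7974%.

27.7974%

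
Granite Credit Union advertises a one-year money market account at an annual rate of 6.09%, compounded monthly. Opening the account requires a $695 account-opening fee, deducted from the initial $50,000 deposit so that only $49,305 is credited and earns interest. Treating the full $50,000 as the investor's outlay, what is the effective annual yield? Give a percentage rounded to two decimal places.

Value after one year: 49,305 × (1 + 0.0609/12)^12 = 49,305 × 1.062629 = $52,392.92.
Effective yield on the $50,000 outlay: 52,392.92 / 50,000 − 1 = 0.047858 = 4.79%.

4.79%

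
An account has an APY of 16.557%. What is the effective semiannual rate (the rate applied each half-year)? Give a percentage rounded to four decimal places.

The per-half-year rate i satisfies (1 + i)^2 = 1 + 0.16557.
i = 1.16557^(1/2) − 1 = 0.0796157 = 7.9616%.

7.9616%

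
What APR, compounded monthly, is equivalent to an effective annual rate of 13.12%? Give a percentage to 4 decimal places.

(1 + r/12)^12 − 1 = 0.1312, so 1 + r/12 = 1.1312^(1/12).
r/12 = 0.010326, so r = 0.123914 = 12.3914%.

12.3914%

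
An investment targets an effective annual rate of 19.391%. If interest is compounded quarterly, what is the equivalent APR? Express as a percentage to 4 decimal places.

(1 + r/4)^4 − 1 = 0.19391, so 1 + r/4 = 1.19391^(1/4).
r/4 = 0.045305, so r = 0.181219 = 18.1219%.

18.1219%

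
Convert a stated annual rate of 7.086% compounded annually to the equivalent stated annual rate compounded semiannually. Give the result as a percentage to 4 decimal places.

Compounded annually, EAR = nominal = 0.070860.
Solve (1 + r/2)^2 = 1.070860: r/2 = 1.070860^(1/2) − 1 = 0.034824, so r = 0.069647 = 6.9647%.

6.9647%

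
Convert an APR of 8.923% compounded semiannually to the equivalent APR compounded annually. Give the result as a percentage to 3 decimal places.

9.122%

EAR = (1 + 0.08923/2)^2 − 1 = 0.091220.
Compounded annually, the equivalent nominal rate is the EAR itself: 9.122%.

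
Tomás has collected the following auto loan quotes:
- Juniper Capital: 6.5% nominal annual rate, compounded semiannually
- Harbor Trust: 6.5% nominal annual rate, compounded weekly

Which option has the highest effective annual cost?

Harbor Trust

Juniper Capital: (1 + 0.065/2)^2 − 1 = 6.606%
Harbor Trust: (1 + 0.065/52)^52 − 1 = 6.712%
The highest effective annual rate is Harbor Trust at 6.712%.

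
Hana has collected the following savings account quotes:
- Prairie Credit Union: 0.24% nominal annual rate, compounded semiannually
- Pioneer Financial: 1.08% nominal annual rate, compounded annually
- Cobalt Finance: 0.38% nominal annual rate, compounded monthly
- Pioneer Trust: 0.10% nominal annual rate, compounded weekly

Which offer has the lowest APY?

Prairie Credit Union: (1 + 0.0024/2)^2 − 1 = 0.240%
Pioneer Financial: compounded annually, EAR = 1.080%
Cobalt Finance: (1 + 0.0038/12)^12 − 1 = 0.381%
Pioneer Trust: (1 + 0.0010/52)^52 − 1 = 0.100%
The lowest effective annual rate is Pioneer Trust at 0.100%.

Pioneer Trust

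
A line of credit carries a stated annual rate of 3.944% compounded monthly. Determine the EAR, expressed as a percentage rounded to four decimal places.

EAR = (1 + 0.03944/12)^12 − 1.
= (1 + 0.003287)^12 − 1 = 1.040161 − 1 = 4.0161%.

4.0161%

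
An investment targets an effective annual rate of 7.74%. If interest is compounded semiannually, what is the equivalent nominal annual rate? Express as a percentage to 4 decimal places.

7.5958%

(1 + r/2)^2 − 1 = 0.0774, so 1 + r/2 = 1.0774^(1/2).
r/2 = 0.037979, so r = 0.075958 = 7.5958%.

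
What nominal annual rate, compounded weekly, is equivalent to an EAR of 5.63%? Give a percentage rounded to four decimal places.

(1 + r/52)^52 − 1 = 0.0563, so 1 + r/52 = 1.0563^(1/52).
r/52 = 0.001054, so r = 0.054801 = 5.4801%.

5.4801%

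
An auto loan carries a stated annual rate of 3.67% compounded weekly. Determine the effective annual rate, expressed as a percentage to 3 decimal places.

3.737%

EAR = (1 + 0.0367/52)^52 − 1.
= (1 + 0.000706)^52 − 1 = 1.037368 − 1 = 3.737%.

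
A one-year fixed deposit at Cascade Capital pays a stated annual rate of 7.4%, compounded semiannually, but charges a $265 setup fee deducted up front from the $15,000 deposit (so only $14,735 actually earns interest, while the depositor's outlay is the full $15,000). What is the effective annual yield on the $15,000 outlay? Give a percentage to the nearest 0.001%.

5.637%

Value after one year: 14,735 × (1 + 0.074/2)^2 = 14,735 × 1.075369 = $15,845.56.
Effective yield on the $15,000 outlay: 15,845.56 / 15,000 − 1 = 0.056371 = 5.637%.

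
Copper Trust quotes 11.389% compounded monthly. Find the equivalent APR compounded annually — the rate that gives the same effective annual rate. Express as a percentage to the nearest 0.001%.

12.003%

EAR = (1 + 0.11389/12)^12 − 1 = 0.120027.
Compounded annually, the equivalent nominal rate is the EAR itself: 12.003%.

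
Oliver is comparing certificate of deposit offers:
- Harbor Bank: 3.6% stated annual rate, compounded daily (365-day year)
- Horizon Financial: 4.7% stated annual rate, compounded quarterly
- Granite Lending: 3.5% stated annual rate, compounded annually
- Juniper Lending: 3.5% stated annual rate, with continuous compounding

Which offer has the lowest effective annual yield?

Harbor Bank: (1 + 0.036/365)^365 − 1 = 3.665%
Horizon Financial: (1 + 0.047/4)^4 − 1 = 4.783%
Granite Lending: compounded annually, EAR = 3.500%
Juniper Lending: e^0.035 − 1 = 3.562%
The lowest effective annual rate is Granite Lending at 3.500%.

Granite Lending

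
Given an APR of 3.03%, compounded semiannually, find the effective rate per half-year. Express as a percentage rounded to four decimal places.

With a nominal annual rate compounded semiannually, the periodic rate is the nominal rate divided by 2.
i = 0.0303 / 2 = 0.0151500 = 1.5150%.

1.5150%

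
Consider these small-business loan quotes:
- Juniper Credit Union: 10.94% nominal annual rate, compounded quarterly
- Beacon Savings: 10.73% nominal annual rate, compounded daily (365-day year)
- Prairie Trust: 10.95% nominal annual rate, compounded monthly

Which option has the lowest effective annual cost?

Juniper Credit Union: (1 + 0.1094/4)^4 − 1 = 11.397%
Beacon Savings: (1 + 0.1073/365)^365 − 1 = 11.325%
Prairie Trust: (1 + 0.1095/12)^12 − 1 = 11.517%
The lowest effective annual rate is Beacon Savings at 11.325%.

Beacon Savings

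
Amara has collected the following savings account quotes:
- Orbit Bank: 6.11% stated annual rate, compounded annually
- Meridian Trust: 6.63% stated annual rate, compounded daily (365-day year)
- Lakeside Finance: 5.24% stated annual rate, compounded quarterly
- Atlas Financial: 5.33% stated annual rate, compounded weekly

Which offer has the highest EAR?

Orbit Bank: compounded annually, EAR = 6.110%
Meridian Trust: (1 + 0.0663/365)^365 − 1 = 6.854%
Lakeside Finance: (1 + 0.0524/4)^4 − 1 = 5.344%
Atlas Financial: (1 + 0.0533/52)^52 − 1 = 5.472%
The highest effective annual rate is Meridian Trust at 6.854%.

Meridian Trust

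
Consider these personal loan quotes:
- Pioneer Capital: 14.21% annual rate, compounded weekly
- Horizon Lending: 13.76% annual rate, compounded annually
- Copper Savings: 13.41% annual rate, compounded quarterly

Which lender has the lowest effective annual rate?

Horizon Lending

Pioneer Capital: (1 + 0.1421/52)^52 − 1 = 15.247%
Horizon Lending: compounded annually, EAR = 13.760%
Copper Savings: (1 + 0.1341/4)^4 − 1 = 14.100%
The lowest effective annual rate is Horizon Lending at 13.760%.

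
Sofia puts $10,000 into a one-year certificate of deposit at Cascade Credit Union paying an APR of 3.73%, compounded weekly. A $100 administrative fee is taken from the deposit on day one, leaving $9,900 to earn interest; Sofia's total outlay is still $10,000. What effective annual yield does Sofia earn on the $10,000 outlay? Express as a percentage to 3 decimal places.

Value after one year: 9,900 × (1 + 0.0373/52)^52 = 9,900 × 1.037990 = $10,276.11.
Effective yield on the $10,000 outlay: 10,276.11 / 10,000 − 1 = 0.027611 = 2.761%.

2.761%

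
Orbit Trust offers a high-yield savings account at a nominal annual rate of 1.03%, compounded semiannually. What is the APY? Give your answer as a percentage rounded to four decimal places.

1.0327%

EAR = (1 + 0.0103/2)^2 − 1.
= (1 + 0.005150)^2 − 1 = 1.010327 − 1 = 1.0327%.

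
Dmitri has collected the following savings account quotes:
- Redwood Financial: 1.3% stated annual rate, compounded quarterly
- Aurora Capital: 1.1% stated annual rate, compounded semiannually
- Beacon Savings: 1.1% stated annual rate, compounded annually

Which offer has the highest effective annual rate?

Redwood Financial: (1 + 0.013/4)^4 − 1 = 1.306%
Aurora Capital: (1 + 0.011/2)^2 − 1 = 1.103%
Beacon Savings: compounded annually, EAR = 1.100%
The highest effective annual rate is Redwood Financial at 1.306%.

Redwood Financial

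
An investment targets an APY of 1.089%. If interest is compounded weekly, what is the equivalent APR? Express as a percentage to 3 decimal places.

1.083%

(1 + r/52)^52 − 1 = 0.01089, so 1 + r/52 = 1.01089^(1/52).
r/52 = 0.000208, so r = 0.010832 = 1.083%.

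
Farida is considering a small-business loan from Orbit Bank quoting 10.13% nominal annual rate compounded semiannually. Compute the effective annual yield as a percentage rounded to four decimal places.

EAR = (1 + 0.1013/2)^2 − 1.
= (1 + 0.050650)^2 − 1 = 1.103865 − 1 = 10.3865%.

10.3865%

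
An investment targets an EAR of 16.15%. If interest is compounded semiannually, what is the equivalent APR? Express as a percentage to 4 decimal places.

15.5458%

(1 + r/2)^2 − 1 = 0.1615, so 1 + r/2 = 1.1615^(1/2).
r/2 = 0.077729, so r = 0.155458 = 15.5458%.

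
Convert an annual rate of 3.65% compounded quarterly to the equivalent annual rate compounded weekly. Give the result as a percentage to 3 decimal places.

EAR = (1 + 0.0365/4)^4 − 1 = 0.037003.
Solve (1 + r/52)^52 = 1.037003: r/52 = 1.037003^(1/52) − 1 = 0.000699, so r = 0.036347 = 3.635%.

3.635%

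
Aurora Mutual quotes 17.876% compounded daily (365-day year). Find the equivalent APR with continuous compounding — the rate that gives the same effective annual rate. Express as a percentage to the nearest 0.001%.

EAR = (1 + 0.17876/365)^365 − 1 = 0.195681.
Equivalent continuous rate: r = ln(1 + 0.195681) = 0.178716 = 17.872%.

17.872%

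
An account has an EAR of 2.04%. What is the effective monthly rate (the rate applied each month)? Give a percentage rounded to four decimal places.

The per-month rate i satisfies (1 + i)^12 = 1 + 0.0204.
i = 1.0204^(1/12) − 1 = 0.0016843 = 0.1684%.

0.1684%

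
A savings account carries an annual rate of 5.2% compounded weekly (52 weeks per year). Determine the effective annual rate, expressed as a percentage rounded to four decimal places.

5.3348%

EAR = (1 + 0.052/52)^52 − 1.
= 1.053348 − 1 = 5.3348%.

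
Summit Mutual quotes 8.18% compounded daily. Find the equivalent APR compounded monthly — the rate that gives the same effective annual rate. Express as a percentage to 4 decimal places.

8.2070%

EAR = (1 + 0.0818/365)^365 − 1 = 0.085229.
Solve (1 + r/12)^12 = 1.085229: r/12 = 1.085229^(1/12) − 1 = 0.006839, so r = 0.082070 = 8.2070%.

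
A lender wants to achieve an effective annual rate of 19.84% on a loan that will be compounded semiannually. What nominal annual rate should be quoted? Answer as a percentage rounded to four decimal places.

(1 + r/2)^2 − 1 = 0.1984, so 1 + r/2 = 1.1984^(1/2).
r/2 = 0.094715, so r = 0.189429 = 18.9429%.

18.9429%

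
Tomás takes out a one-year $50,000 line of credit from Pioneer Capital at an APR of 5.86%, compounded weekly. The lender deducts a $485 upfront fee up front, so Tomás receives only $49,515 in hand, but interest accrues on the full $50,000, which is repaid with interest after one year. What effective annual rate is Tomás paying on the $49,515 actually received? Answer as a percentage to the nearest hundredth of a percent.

7.07%

Amount owed after one year: 50,000 × (1 + 0.0586/52)^52 = 50,000 × 1.060316 = $53,015.80.
Effective rate on net proceeds: 53,015.80 / 49,515 − 1 = 0.070702 = 7.07%.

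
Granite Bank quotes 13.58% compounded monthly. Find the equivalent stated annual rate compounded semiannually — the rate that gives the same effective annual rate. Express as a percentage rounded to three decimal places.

EAR = (1 + 0.1358/12)^12 − 1 = 0.144580.
Solve (1 + r/2)^2 = 1.144580: r/2 = 1.144580^(1/2) − 1 = 0.069850, so r = 0.139700 = 13.970%.

13.970%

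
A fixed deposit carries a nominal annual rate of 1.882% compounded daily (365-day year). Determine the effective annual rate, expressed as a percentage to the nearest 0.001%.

EAR = (1 + 0.01882/365)^365 − 1.
= (1 + 0.000052)^365 − 1 = 1.018998 − 1 = 1.900%.

1.900%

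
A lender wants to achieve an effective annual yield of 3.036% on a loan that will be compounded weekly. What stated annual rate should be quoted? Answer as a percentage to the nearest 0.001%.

(1 + r/52)^52 − 1 = 0.03036, so 1 + r/52 = 1.03036^(1/52).
r/52 = 0.000575, so r = 0.029917 = 2.992%.

2.992%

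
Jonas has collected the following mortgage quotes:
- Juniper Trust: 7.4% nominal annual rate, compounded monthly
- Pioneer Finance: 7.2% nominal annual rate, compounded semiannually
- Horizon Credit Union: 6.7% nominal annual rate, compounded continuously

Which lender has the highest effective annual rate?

Juniper Trust: (1 + 0.074/12)^12 − 1 = 7.656%
Pioneer Finance: (1 + 0.072/2)^2 − 1 = 7.330%
Horizon Credit Union: e^0.067 − 1 = 6.930%
The highest effective annual rate is Juniper Trust at 7.656%.

Juniper Trust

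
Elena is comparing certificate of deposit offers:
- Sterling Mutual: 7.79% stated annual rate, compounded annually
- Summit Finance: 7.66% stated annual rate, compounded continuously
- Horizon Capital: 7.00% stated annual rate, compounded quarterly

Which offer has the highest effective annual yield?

Summit Finance

Sterling Mutual: compounded annually, EAR = 7.790%
Summit Finance: e^0.0766 − 1 = 7.961%
Horizon Capital: (1 + 0.0700/4)^4 − 1 = 7.186%
The highest effective annual rate is Summit Finance at 7.961%.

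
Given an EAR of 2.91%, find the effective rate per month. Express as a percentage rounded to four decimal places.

The per-month rate i satisfies (1 + i)^12 = 1 + 0.0291.
i = 1.0291^(1/12) − 1 = 0.0023932 = 0.2393%.

0.2393%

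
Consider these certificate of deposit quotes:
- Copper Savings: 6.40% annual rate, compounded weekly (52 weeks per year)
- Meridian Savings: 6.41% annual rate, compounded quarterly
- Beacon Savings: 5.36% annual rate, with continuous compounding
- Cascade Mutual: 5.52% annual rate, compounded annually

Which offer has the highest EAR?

Copper Savings

Copper Savings: (1 + 0.0640/52)^52 − 1 = 6.605%
Meridian Savings: (1 + 0.0641/4)^4 − 1 = 6.566%
Beacon Savings: e^0.0536 − 1 = 5.506%
Cascade Mutual: compounded annually, EAR = 5.520%
The highest effective annual rate is Copper Savings at 6.605%.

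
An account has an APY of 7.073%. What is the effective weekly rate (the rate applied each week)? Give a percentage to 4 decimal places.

0.1315%

The per-week rate i satisfies (1 + i)^52 = 1 + 0.07073.
i = 1.07073^(1/52) − 1 = 0.0013151 = 0.1315%.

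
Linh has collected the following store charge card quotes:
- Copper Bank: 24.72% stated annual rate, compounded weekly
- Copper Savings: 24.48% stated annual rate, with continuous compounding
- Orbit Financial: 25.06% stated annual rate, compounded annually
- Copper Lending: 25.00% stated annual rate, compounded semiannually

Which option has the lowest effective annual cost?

Orbit Financial

Copper Bank: (1 + 0.2472/52)^52 − 1 = 27.969%
Copper Savings: e^0.2448 − 1 = 27.737%
Orbit Financial: compounded annually, EAR = 25.060%
Copper Lending: (1 + 0.2500/2)^2 − 1 = 26.562%
The lowest effective annual rate is Orbit Financial at 25.060%.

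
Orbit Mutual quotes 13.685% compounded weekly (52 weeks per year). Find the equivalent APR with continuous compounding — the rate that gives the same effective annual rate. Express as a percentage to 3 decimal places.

EAR = (1 + 0.13685/52)^52 − 1 = 0.146450.
Equivalent continuous rate: r = ln(1 + 0.146450) = 0.136670 = 13.667%.

13.667%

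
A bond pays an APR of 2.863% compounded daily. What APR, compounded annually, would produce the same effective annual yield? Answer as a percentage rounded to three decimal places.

EAR = (1 + 0.02863/365)^365 − 1 = 0.029043.
Compounded annually, the equivalent nominal rate is the EAR itself: 2.904%.

2.904%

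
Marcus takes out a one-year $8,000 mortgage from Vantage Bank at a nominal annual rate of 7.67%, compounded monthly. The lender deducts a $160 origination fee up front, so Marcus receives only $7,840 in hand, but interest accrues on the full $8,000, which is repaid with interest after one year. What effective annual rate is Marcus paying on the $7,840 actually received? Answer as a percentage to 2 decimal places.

Amount owed after one year: 8,000 × (1 + 0.0767/12)^12 = 8,000 × 1.079455 = $8,635.64.
Effective rate on net proceeds: 8,635.64 / 7,840 − 1 = 0.101484 = 10.15%.

10.15%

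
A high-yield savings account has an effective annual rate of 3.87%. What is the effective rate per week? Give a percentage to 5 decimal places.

0.07305%

The per-week rate i satisfies (1 + i)^52 = 1 + 0.0387.
i = 1.0387^(1/52) − 1 = 0.0007305 = 0.07305%.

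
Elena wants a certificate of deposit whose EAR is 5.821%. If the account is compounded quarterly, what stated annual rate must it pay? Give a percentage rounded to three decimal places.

5.698%

(1 + r/4)^4 − 1 = 0.05821, so 1 + r/4 = 1.05821^(1/4).
r/4 = 0.014245, so r = 0.056981 = 5.698%.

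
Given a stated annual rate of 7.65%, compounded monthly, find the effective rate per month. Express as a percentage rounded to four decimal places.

With a nominal annual rate compounded monthly, the periodic rate is the nominal rate divided by 12.
i = 0.0765 / 12 = 0.0063750 = 0.6375%.

0.6375%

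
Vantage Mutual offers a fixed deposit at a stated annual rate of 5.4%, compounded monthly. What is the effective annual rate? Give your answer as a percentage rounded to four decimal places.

EAR = (1 + 0.054/12)^12 − 1.
= (1 + 0.004500)^12 − 1 = 1.055357 − 1 = 5.5357%.

5.5357%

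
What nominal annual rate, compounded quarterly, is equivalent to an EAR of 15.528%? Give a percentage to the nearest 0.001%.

(1 + r/4)^4 − 1 = 0.15528, so 1 + r/4 = 1.15528^(1/4).
r/4 = 0.036745, so r = 0.146979 = 14.698%.

14.698%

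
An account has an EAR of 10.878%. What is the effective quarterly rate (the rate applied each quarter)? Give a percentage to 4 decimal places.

The per-quarter rate i satisfies (1 + i)^4 = 1 + 0.10878.
i = 1.10878^(1/4) − 1 = 0.0261512 = 2.6151%.

2.6151%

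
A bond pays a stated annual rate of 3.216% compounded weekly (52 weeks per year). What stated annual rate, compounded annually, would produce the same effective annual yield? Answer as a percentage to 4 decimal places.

EAR = (1 + 0.03216/52)^52 − 1 = 0.032672.
Compounded annually, the equivalent nominal rate is the EAR itself: 3.2672%.

3.2672%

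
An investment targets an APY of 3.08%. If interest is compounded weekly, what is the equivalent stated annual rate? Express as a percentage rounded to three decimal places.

3.034%

(1 + r/52)^52 − 1 = 0.0308, so 1 + r/52 = 1.0308^(1/52).
r/52 = 0.000584, so r = 0.030344 = 3.034%.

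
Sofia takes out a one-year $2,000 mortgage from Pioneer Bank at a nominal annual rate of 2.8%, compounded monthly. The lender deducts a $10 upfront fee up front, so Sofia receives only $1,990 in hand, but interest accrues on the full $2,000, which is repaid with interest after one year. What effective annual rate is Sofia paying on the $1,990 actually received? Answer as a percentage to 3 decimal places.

Amount owed after one year: 2,000 × (1 + 0.028/12)^12 = 2,000 × 1.028362 = $2,056.72.
Effective rate on net proceeds: 2,056.72 / 1,990 − 1 = 0.033530 = 3.353%.

3.353%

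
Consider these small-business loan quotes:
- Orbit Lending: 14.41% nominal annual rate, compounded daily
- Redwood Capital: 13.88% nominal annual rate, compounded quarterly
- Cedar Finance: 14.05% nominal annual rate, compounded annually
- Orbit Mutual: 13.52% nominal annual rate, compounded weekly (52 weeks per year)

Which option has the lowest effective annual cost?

Orbit Lending: (1 + 0.1441/365)^365 − 1 = 15.497%
Redwood Capital: (1 + 0.1388/4)^4 − 1 = 14.619%
Cedar Finance: compounded annually, EAR = 14.050%
Orbit Mutual: (1 + 0.1352/52)^52 − 1 = 14.456%
The lowest effective annual rate is Cedar Finance at 14.050%.

Cedar Finance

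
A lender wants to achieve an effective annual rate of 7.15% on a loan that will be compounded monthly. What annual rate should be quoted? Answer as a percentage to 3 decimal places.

6.926%

(1 + r/12)^12 − 1 = 0.0715, so 1 + r/12 = 1.0715^(1/12).
r/12 = 0.005772, so r = 0.069259 = 6.926%.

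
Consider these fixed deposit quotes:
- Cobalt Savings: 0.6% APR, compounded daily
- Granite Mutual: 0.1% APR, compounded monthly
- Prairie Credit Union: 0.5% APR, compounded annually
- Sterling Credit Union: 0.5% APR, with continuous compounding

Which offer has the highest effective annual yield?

Cobalt Savings: (1 + 0.006/365)^365 − 1 = 0.602%
Granite Mutual: (1 + 0.001/12)^12 − 1 = 0.100%
Prairie Credit Union: compounded annually, EAR = 0.500%
Sterling Credit Union: e^0.005 − 1 = 0.501%
The highest effective annual rate is Cobalt Savings at 0.602%.

Cobalt Savings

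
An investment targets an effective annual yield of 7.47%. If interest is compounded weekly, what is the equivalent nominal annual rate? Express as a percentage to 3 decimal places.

7.209%

(1 + r/52)^52 − 1 = 0.0747, so 1 + r/52 = 1.0747^(1/52).
r/52 = 0.001386, so r = 0.072091 = 7.209%.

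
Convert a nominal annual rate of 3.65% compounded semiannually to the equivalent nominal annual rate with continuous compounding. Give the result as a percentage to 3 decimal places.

EAR = (1 + 0.0365/2)^2 − 1 = 0.036833.
Equivalent continuous rate: r = ln(1 + 0.036833) = 0.036171 = 3.617%.

3.617%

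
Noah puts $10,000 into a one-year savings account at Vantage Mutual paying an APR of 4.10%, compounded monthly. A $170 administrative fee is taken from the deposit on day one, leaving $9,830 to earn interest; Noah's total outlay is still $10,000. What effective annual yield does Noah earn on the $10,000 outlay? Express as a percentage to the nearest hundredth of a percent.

Value after one year: 9,830 × (1 + 0.0410/12)^12 = 9,830 × 1.041779 = $10,240.69.
Effective yield on the $10,000 outlay: 10,240.69 / 10,000 − 1 = 0.024069 = 2.41%.

2.41%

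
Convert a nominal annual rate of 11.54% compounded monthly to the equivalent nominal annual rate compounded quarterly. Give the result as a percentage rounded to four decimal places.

11.6513%

EAR = (1 + 0.1154/12)^12 − 1 = 0.121704.
Solve (1 + r/4)^4 = 1.121704: r/4 = 1.121704^(1/4) − 1 = 0.029128, so r = 0.116513 = 11.6513%.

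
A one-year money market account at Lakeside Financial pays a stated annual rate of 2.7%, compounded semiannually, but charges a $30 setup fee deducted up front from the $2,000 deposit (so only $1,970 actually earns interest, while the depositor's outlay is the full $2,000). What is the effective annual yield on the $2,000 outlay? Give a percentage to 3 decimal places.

Value after one year: 1,970 × (1 + 0.027/2)^2 = 1,970 × 1.027182 = $2,023.55.
Effective yield on the $2,000 outlay: 2,023.55 / 2,000 − 1 = 0.011775 = 1.177%.

1.177%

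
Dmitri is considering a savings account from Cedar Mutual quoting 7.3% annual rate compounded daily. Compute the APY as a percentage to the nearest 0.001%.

EAR = (1 + 0.073/365)^365 − 1.
= (1 + 0.000200)^365 − 1 = 1.075723 − 1 = 7.572%.

7.572%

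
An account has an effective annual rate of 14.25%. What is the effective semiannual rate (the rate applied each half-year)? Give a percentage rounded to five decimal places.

The per-half-year rate i satisfies (1 + i)^2 = 1 + 0.1425.
i = 1.1425^(1/2) − 1 = 0.0688779 = 6.88779%.

6.88779%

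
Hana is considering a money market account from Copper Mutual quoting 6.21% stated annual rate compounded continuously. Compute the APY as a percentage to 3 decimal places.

With continuous compounding, EAR = e^0.0621 − 1.
e^0.0621 = 1.064069, so EAR = 0.064069 = 6.407%.

6.407%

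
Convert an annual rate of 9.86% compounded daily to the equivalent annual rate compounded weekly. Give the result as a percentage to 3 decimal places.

EAR = (1 + 0.0986/365)^365 − 1 = 0.103610.
Solve (1 + r/52)^52 = 1.103610: r/52 = 1.103610^(1/52) − 1 = 0.001898, so r = 0.098680 = 9.868%.

9.868%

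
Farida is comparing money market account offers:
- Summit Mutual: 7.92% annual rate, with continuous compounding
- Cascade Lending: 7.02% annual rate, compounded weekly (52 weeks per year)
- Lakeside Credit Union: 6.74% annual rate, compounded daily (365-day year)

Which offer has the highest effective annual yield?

Summit Mutual: e^0.0792 − 1 = 8.242%
Cascade Lending: (1 + 0.0702/52)^52 − 1 = 7.267%
Lakeside Credit Union: (1 + 0.0674/365)^365 − 1 = 6.972%
The highest effective annual rate is Summit Mutual at 8.242%.

Summit Mutual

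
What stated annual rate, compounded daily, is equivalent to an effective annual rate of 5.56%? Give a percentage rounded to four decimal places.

5.4113%

(1 + r/365)^365 − 1 = 0.0556, so 1 + r/365 = 1.0556^(1/365).
r/365 = 0.000148, so r = 0.054113 = 5.4113%.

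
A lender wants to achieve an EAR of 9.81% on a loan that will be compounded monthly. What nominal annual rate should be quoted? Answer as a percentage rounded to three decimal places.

(1 + r/12)^12 − 1 = 0.0981, so 1 + r/12 = 1.0981^(1/12).
r/12 = 0.007829, so r = 0.093947 = 9.395%.

9.395%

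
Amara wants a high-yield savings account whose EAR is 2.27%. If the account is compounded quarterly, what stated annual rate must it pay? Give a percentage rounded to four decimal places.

(1 + r/4)^4 − 1 = 0.0227, so 1 + r/4 = 1.0227^(1/4).
r/4 = 0.005627, so r = 0.022509 = 2.2509%.

2.2509%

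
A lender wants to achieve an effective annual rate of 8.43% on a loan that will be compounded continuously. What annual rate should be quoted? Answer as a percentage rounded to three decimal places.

Continuous: nominal r satisfies e^r − 1 = 0.0843.
r = ln(1 + 0.0843) = ln(1.0843) = 0.080935 = 8.093%.

8.093%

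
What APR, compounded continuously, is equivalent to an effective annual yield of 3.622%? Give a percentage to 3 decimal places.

Continuous: nominal r satisfies e^r − 1 = 0.03622.
r = ln(1 + 0.03622) = ln(1.03622) = 0.035579 = 3.558%.

3.558%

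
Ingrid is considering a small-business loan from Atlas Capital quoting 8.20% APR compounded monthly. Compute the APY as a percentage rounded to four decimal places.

EAR = (1 + 0.0820/12)^12 − 1.
= (1 + 0.006833)^12 − 1 = 1.085153 − 1 = 8.5153%.

8.5153%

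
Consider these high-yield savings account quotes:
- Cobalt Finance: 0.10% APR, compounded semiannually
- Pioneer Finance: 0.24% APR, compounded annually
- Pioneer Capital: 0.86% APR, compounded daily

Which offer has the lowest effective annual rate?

Cobalt Finance

Cobalt Finance: (1 + 0.0010/2)^2 − 1 = 0.100%
Pioneer Finance: compounded annually, EAR = 0.240%
Pioneer Capital: (1 + 0.0086/365)^365 − 1 = 0.864%
The lowest effective annual rate is Cobalt Finance at 0.100%.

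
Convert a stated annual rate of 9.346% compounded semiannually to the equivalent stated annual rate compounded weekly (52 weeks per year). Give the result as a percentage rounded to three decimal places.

9.142%

EAR = (1 + 0.09346/2)^2 − 1 = 0.095644.
Solve (1 + r/52)^52 = 1.095644: r/52 = 1.095644^(1/52) − 1 = 0.001758, so r = 0.091422 = 9.142%.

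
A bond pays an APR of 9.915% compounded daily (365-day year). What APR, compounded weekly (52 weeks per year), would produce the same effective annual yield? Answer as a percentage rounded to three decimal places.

EAR = (1 + 0.09915/365)^365 − 1 = 0.104217.
Solve (1 + r/52)^52 = 1.104217: r/52 = 1.104217^(1/52) − 1 = 0.001908, so r = 0.099231 = 9.923%.

9.923%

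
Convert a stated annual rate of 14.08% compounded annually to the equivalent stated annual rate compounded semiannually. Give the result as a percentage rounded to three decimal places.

13.616%

Compounded annually, EAR = nominal = 0.140800.
Solve (1 + r/2)^2 = 1.140800: r/2 = 1.140800^(1/2) − 1 = 0.068082, so r = 0.136165 = 13.616%.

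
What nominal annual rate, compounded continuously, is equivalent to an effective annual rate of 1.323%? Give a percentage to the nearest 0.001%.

1.314%

Continuous: nominal r satisfies e^r − 1 = 0.01323.
r = ln(1 + 0.01323) = ln(1.01323) = 0.013143 = 1.314%.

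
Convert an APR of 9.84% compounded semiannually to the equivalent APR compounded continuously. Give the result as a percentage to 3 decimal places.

9.606%

EAR = (1 + 0.0984/2)^2 − 1 = 0.100821.
Equivalent continuous rate: r = ln(1 + 0.100821) = 0.096056 = 9.606%.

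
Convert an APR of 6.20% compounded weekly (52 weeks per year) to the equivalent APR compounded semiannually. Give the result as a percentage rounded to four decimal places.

EAR = (1 + 0.0620/52)^52 − 1 = 0.063923.
Solve (1 + r/2)^2 = 1.063923: r/2 = 1.063923^(1/2) − 1 = 0.031466, so r = 0.062933 = 6.2933%.

6.2933%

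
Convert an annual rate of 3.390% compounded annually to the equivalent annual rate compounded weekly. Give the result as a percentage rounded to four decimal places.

3.3349%

Compounded annually, EAR = nominal = 0.033900.
Solve (1 + r/52)^52 = 1.033900: r/52 = 1.033900^(1/52) − 1 = 0.000641, so r = 0.033349 = 3.3349%.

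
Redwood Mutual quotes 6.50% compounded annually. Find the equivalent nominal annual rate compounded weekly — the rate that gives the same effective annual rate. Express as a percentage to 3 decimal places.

Compounded annually, EAR = nominal = 0.065000.
Solve (1 + r/52)^52 = 1.065000: r/52 = 1.065000^(1/52) − 1 = 0.001212, so r = 0.063013 = 6.301%.

6.301%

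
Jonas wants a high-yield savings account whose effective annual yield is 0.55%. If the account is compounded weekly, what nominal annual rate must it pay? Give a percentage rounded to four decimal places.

(1 + r/52)^52 − 1 = 0.0055, so 1 + r/52 = 1.0055^(1/52).
r/52 = 0.000105, so r = 0.005485 = 0.5485%.

0.5485%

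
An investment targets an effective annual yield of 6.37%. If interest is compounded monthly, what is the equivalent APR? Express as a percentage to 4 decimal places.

(1 + r/12)^12 − 1 = 0.0637, so 1 + r/12 = 1.0637^(1/12).
r/12 = 0.005159, so r = 0.061913 = 6.1913%.

6.1913%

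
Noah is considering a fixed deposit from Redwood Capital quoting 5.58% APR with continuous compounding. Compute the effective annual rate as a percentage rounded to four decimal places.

With continuous compounding, EAR = e^0.0558 − 1.
e^0.0558 = 1.057386, so EAR = 0.057386 = 5.7386%.

5.7386%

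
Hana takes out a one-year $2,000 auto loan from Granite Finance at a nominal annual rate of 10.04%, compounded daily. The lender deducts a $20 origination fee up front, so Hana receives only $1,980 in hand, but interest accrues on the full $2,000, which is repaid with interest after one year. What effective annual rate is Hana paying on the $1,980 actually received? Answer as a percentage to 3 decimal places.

Amount owed after one year: 2,000 × (1 + 0.1004/365)^365 = 2,000 × 1.105598 = $2,211.20.
Effective rate on net proceeds: 2,211.20 / 1,980 − 1 = 0.116765 = 11.677%.

11.677%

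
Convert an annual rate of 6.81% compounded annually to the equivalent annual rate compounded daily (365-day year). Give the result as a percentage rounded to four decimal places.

Compounded annually, EAR = nominal = 0.068100.
Solve (1 + r/365)^365 = 1.068100: r/365 = 1.068100^(1/365) − 1 = 0.000181, so r = 0.065887 = 6.5887%.

6.5887%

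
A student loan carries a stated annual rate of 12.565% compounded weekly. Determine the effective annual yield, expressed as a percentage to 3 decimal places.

EAR = (1 + 0.12565/52)^52 − 1.
= 1.133713 − 1 = 13.371%.

13.371%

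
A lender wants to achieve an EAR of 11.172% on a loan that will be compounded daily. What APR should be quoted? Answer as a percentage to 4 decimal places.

10.5924%

(1 + r/365)^365 − 1 = 0.11172, so 1 + r/365 = 1.11172^(1/365).
r/365 = 0.000290, so r = 0.105924 = 10.5924%.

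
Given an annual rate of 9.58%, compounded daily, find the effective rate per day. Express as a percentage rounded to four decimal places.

With a nominal annual rate compounded daily, the periodic rate is the nominal rate divided by 365.
i = 0.0958 / 365 = 0.0002625 = 0.0262%.

0.0262%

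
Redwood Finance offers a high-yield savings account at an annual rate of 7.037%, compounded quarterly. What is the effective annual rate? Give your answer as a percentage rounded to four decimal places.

7.2249%

EAR = (1 + 0.07037/4)^4 − 1.
= 1.072249 − 1 = 7.2249%.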